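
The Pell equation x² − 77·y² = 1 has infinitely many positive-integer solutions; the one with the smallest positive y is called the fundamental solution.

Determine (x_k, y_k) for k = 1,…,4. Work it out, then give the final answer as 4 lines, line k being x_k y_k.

√77 = [8; 1,3,2,3,1,16, …], period ℓ=6 (even) → k=5
i=0: a=8 ⇒ p=8, q=1
…
i=2: a=3 ⇒ p=35, q=4
…
i=4: a=3 ⇒ p=272, q=31
i=5: a=1 ⇒ p=351, q=40
(x₁, y₁) = (351, 40);  351² − 77·40² = 1 ✓
n=2: (351,40)∘(351,40) = (351·351+77·40·40, 351·40+40·351) = (246401,28080)
n=3: (246401,28080)∘(351,40) = (351·246401+77·40·28080, 351·28080+40·246401) = (172973151,19712120)
n=4: (172973151,19712120)∘(351,40) = (351·172973151+77·40·19712120, 351·19712120+40·172973151) = (121426905601,13837880160)

351 40
246401 28080
172973151 19712120
121426905601 13837880160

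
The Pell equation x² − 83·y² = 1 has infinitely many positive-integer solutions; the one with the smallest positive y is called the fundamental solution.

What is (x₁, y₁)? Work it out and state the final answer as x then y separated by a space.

[9; 9,18] for √83; ℓ=2 ⇒ convergent index 1
a_0=9:  p_0=9·1+0=9,  q_0=9·0+1=1
a_1=9:  p_1=9·9+1=82,  q_1=9·1+0=9
→ (82, 9).  Check: 82²=6724, 83·9²=6723, difference 1.

82 9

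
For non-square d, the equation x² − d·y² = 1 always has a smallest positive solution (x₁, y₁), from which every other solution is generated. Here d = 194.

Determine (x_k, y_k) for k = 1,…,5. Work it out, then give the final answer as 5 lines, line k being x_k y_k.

195 14
76049 5460
29658915 2129386
11566900801 830455080
4511061653475 323875351814

√194 = [13; 1,12,1,26, …], period ℓ=4 (even) → k=3
k=0  a_k=13  p_k/q_k = 13/1
k=1  a_k=1  p_k/q_k = 14/1
k=2  a_k=12  p_k/q_k = 181/13
k=3  a_k=1  p_k/q_k = 195/14
(x₁, y₁) = (195, 14);  195² − 194·14² = 1 ✓
k=2:  x_2 = 195·195+194·14·14 = 76049,  y_2 = 195·14+14·195 = 5460
k=3:  x_3 = 195·76049+194·14·5460 = 29658915,  y_3 = 195·5460+14·76049 = 2129386
k=4:  x_4 = 195·29658915+194·14·2129386 = 11566900801,  y_4 = 195·2129386+14·29658915 = 830455080
k=5:  x_5 = 195·11566900801+194·14·830455080 = 4511061653475,  y_5 = 195·830455080+14·11566900801 = 323875351814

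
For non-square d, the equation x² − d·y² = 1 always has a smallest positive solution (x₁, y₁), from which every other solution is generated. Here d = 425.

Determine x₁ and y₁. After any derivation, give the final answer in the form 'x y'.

143649 6968

[20; 1,1,1,1,1,1,40] for √425; ℓ=7 ⇒ convergent index 13
i=0: a=20 ⇒ p=20, q=1
i=1: a=1 ⇒ p=21, q=1
i=2: a=1 ⇒ p=41, q=2
i=3: a=1 ⇒ p=62, q=3
i=4: a=1 ⇒ p=103, q=5
i=5: a=1 ⇒ p=165, q=8
i=6: a=1 ⇒ p=268, q=13
i=7: a=40 ⇒ p=10885, q=528
i=8: a=1 ⇒ p=11153, q=541
i=9: a=1 ⇒ p=22038, q=1069
i=10: a=1 ⇒ p=33191, q=1610
…
i=12: a=1 ⇒ p=88420, q=4289
i=13: a=1 ⇒ p=143649, q=6968
→ (143649, 6968).  Check: 143649²=20635035201, 425·6968²=20635035200, difference 1.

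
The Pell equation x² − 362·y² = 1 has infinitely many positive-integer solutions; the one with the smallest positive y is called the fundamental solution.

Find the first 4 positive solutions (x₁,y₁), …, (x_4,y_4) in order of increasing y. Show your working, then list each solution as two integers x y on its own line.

d=362: √d = [19; 38] (ℓ=1, odd), read p_1/q_1
k=0  a_k=19  p_k/q_k = 19/1
k=1  a_k=38  p_k/q_k = 723/38
fundamental: x₁=723, y₁=38  (since 522729 − 362·1444 = 1)
(723+38√362)^2 = 1045457 + 54948√362
(723+38√362)^3 = 1511730099 + 79454770√362
(723+38√362)^4 = 2185960677697 + 114891542472√362

723 38
1045457 54948
1511730099 79454770
2185960677697 114891542472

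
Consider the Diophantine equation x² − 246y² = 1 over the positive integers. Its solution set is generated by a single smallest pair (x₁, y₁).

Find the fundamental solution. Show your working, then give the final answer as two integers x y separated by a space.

88805 5662

d=246: √d = [15; 1,2,5,1,14,1,5,2,1,30] (ℓ=10, even), read p_9/q_9
a_0=15:  p_0=15·1+0=15,  q_0=15·0+1=1
a_1=1:  p_1=1·15+1=16,  q_1=1·1+0=1
a_2=2:  p_2=2·16+15=47,  q_2=2·1+1=3
a_3=5:  p_3=5·47+16=251,  q_3=5·3+1=16
a_4=1:  p_4=1·251+47=298,  q_4=1·16+3=19
a_5=14:  p_5=14·298+251=4423,  q_5=14·19+16=282
…
a_7=5:  p_7=5·4721+4423=28028,  q_7=5·301+282=1787
a_8=2:  p_8=2·28028+4721=60777,  q_8=2·1787+301=3875
a_9=1:  p_9=1·60777+28028=88805,  q_9=1·3875+1787=5662
→ (88805, 5662).  Check: 88805²=7886328025, 246·5662²=7886328024, difference 1.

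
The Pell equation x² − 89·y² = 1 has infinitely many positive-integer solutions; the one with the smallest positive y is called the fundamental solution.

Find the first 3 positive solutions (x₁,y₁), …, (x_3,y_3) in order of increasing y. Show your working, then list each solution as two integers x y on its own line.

500001 53000
500002000001 53000106000
500003000004500001 53000212000159000

√89 = [9; 2,3,3,2,18, …], period ℓ=5 (odd) → k=9
step 0: (9, 1)  from 9·(1,0) + (0,1)
…
step 2: (66, 7)  from 3·(19,2) + (9,1)
step 3: (217, 23)  from 3·(66,7) + (19,2)
…
step 5: (9217, 977)  from 18·(500,53) + (217,23)
step 6: (18934, 2007)  from 2·(9217,977) + (500,53)
step 7: (66019, 6998)  from 3·(18934,2007) + (9217,977)
step 8: (216991, 23001)  from 3·(66019,6998) + (18934,2007)
step 9: (500001, 53000)  from 2·(216991,23001) + (66019,6998)
→ (500001, 53000).  Check: 500001²=250001000001, 89·53000²=250001000000, difference 1.
(x_2, y_2) = (500001·500001 + 89·53000·53000, 500001·53000 + 53000·500001) = (500002000001, 53000106000)
(x_3, y_3) = (500001·500002000001 + 89·53000·53000106000, 500001·53000106000 + 53000·500002000001) = (500003000004500001, 53000212000159000)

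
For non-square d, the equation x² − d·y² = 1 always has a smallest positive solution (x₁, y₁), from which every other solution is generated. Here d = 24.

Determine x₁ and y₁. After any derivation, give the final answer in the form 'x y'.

5 1

[4; 1,8] for √24; ℓ=2 ⇒ convergent index 1
k=0  a_k=4  p_k/q_k = 4/1
k=1  a_k=1  p_k/q_k = 5/1
fundamental: x₁=5, y₁=1  (since 25 − 24·1 = 1)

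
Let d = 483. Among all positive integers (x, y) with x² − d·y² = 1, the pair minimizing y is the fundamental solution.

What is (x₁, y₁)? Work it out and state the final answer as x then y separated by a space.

[21; 1,42] for √483; ℓ=2 ⇒ convergent index 1
i=0: a=21 ⇒ p=21, q=1
i=1: a=1 ⇒ p=22, q=1
(x₁, y₁) = (22, 1);  22² − 483·1² = 1 ✓

22 1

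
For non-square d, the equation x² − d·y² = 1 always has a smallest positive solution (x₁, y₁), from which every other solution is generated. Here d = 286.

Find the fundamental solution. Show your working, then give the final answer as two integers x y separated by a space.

√286 = [16; 1,10,3,3,2,3,3,10,1,32, …], period ℓ=10 (even) → k=9
a_0=16:  p_0=16·1+0=16,  q_0=16·0+1=1
…
a_7=3:  p_7=3·15102+4397=49703,  q_7=3·893+260=2939
a_8=10:  p_8=10·49703+15102=512132,  q_8=10·2939+893=30283
a_9=1:  p_9=1·512132+49703=561835,  q_9=1·30283+2939=33222
→ (561835, 33222).  Check: 561835²=315658567225, 286·33222²=315658567224, difference 1.

561835 33222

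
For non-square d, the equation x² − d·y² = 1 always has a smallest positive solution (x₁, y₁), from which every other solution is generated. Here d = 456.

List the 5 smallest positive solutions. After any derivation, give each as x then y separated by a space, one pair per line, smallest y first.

[21; 2,1,4,1,2,42] for √456; ℓ=6 ⇒ convergent index 5
a_0=21:  p_0=21·1+0=21,  q_0=21·0+1=1
a_1=2:  p_1=2·21+1=43,  q_1=2·1+0=2
…
a_4=1:  p_4=1·299+64=363,  q_4=1·14+3=17
a_5=2:  p_5=2·363+299=1025,  q_5=2·17+14=48
fundamental: x₁=1025, y₁=48  (since 1050625 − 456·2304 = 1)
(x_2, y_2) = (1025·1025 + 456·48·48, 1025·48 + 48·1025) = (2101249, 98400)
(x_3, y_3) = (1025·2101249 + 456·48·98400, 1025·98400 + 48·2101249) = (4307559425, 201719952)
(x_4, y_4) = (1025·4307559425 + 456·48·201719952, 1025·201719952 + 48·4307559425) = (8830494720001, 413525803200)
(x_5, y_5) = (1025·8830494720001 + 456·48·413525803200, 1025·413525803200 + 48·8830494720001) = (18102509868442625, 847727694840048)

1025 48
2101249 98400
4307559425 201719952
8830494720001 413525803200
18102509868442625 847727694840048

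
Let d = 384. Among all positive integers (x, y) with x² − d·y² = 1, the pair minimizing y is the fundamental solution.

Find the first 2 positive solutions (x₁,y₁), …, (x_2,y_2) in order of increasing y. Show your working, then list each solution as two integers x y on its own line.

√384 → a₀=19, period (1,1,2,9,2,1,1,38); ℓ=8 even so k=7
k=0  a_k=19  p_k/q_k = 19/1
…
k=2  a_k=1  p_k/q_k = 39/2
k=3  a_k=2  p_k/q_k = 98/5
k=4  a_k=9  p_k/q_k = 921/47
…
k=6  a_k=1  p_k/q_k = 2861/146
k=7  a_k=1  p_k/q_k = 4801/245
→ (4801, 245).  Check: 4801²=23049601, 384·245²=23049600, difference 1.
n=2: (4801,245)∘(4801,245) = (4801·4801+384·245·245, 4801·245+245·4801) = (46099201,2352490)

4801 245
46099201 2352490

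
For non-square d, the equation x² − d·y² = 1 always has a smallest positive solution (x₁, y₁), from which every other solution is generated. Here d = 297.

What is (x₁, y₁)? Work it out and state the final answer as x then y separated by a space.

√297 → a₀=17, period (4,3,1,1,2,1,1,3,4,34); ℓ=10 even so k=9
a_0=17:  p_0=17·1+0=17,  q_0=17·0+1=1
…
a_2=3:  p_2=3·69+17=224,  q_2=3·4+1=13
a_3=1:  p_3=1·224+69=293,  q_3=1·13+4=17
a_4=1:  p_4=1·293+224=517,  q_4=1·17+13=30
a_5=2:  p_5=2·517+293=1327,  q_5=2·30+17=77
…
a_8=3:  p_8=3·3171+1844=11357,  q_8=3·184+107=659
a_9=4:  p_9=4·11357+3171=48599,  q_9=4·659+184=2820
→ (48599, 2820).  Check: 48599²=2361862801, 297·2820²=2361862800, difference 1.

48599 2820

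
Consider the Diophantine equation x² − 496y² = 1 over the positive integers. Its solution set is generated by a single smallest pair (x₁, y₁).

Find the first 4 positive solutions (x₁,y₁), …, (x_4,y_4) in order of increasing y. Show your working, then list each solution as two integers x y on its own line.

4620799 207480
42703566796801 1917446753040
394649197502177907199 17720272078000750440
3647189234337689639247667201 163763630995505661818050080

d=496: √d = [22; 3,1,2,4,1,…,1,3,44] (ℓ=16, even), read p_15/q_15
a_0=22:  p_0=22·1+0=22,  q_0=22·0+1=1
…
a_3=2:  p_3=2·89+67=245,  q_3=2·4+3=11
…
a_5=1:  p_5=1·1069+245=1314,  q_5=1·48+11=59
a_6=1:  p_6=1·1314+1069=2383,  q_6=1·59+48=107
…
a_8=2:  p_8=2·6080+2383=14543,  q_8=2·273+107=653
a_9=2:  p_9=2·14543+6080=35166,  q_9=2·653+273=1579
a_10=1:  p_10=1·35166+14543=49709,  q_10=1·1579+653=2232
…
a_12=4:  p_12=4·84875+49709=389209,  q_12=4·3811+2232=17476
…
a_14=1:  p_14=1·863293+389209=1252502,  q_14=1·38763+17476=56239
a_15=3:  p_15=3·1252502+863293=4620799,  q_15=3·56239+38763=207480
fundamental: x₁=4620799, y₁=207480  (since 21351783398401 − 496·43047950400 = 1)
(4620799+207480√496)^2 = 42703566796801 + 1917446753040√496
(4620799+207480√496)^3 = 394649197502177907199 + 17720272078000750440√496
(4620799+207480√496)^4 = 3647189234337689639247667201 + 163763630995505661818050080√496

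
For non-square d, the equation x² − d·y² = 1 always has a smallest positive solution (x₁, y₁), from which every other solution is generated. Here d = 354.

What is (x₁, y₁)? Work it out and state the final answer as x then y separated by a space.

258065 13716

√354 = [18; 1,4,2,2,18,2,2,4,1,36, …], period ℓ=10 (even) → k=9
i=0: a=18 ⇒ p=18, q=1
i=1: a=1 ⇒ p=19, q=1
…
i=4: a=2 ⇒ p=508, q=27
i=5: a=18 ⇒ p=9351, q=497
i=6: a=2 ⇒ p=19210, q=1021
i=7: a=2 ⇒ p=47771, q=2539
i=8: a=4 ⇒ p=210294, q=11177
i=9: a=1 ⇒ p=258065, q=13716
fundamental: x₁=258065, y₁=13716  (since 66597544225 − 354·188128656 = 1)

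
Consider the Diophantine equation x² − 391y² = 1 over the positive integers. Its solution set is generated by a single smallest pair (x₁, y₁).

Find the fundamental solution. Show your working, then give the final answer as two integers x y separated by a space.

√391 = [19; 1,3,2,2,1,…,3,1,38, …], period ℓ=16 (even) → k=15
i=0: a=19 ⇒ p=19, q=1
i=1: a=1 ⇒ p=20, q=1
i=2: a=3 ⇒ p=79, q=4
i=3: a=2 ⇒ p=178, q=9
i=4: a=2 ⇒ p=435, q=22
i=5: a=1 ⇒ p=613, q=31
…
i=7: a=2 ⇒ p=2709, q=137
i=8: a=19 ⇒ p=52519, q=2656
i=9: a=2 ⇒ p=107747, q=5449
i=10: a=1 ⇒ p=160266, q=8105
i=11: a=1 ⇒ p=268013, q=13554
i=12: a=2 ⇒ p=696292, q=35213
i=13: a=2 ⇒ p=1660597, q=83980
i=14: a=3 ⇒ p=5678083, q=287153
i=15: a=1 ⇒ p=7338680, q=371133
→ (7338680, 371133).  Check: 7338680²=53856224142400, 391·371133²=53856224142399, difference 1.

7338680 371133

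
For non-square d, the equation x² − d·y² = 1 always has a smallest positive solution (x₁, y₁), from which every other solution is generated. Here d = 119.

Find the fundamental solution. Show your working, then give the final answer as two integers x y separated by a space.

[10; 1,9,1,20] for √119; ℓ=4 ⇒ convergent index 3
step 0: (10, 1)  from 10·(1,0) + (0,1)
step 1: (11, 1)  from 1·(10,1) + (1,0)
step 2: (109, 10)  from 9·(11,1) + (10,1)
step 3: (120, 11)  from 1·(109,10) + (11,1)
→ (120, 11).  Check: 120²=14400, 119·11²=14399, difference 1.

120 11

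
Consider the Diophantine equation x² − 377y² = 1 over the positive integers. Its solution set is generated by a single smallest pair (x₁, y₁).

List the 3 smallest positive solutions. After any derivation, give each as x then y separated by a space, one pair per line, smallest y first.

233 12
108577 5592
50596649 2605860

[19; 2,2,2,38] for √377; ℓ=4 ⇒ convergent index 3
a_0=19:  p_0=19·1+0=19,  q_0=19·0+1=1
…
a_2=2:  p_2=2·39+19=97,  q_2=2·2+1=5
a_3=2:  p_3=2·97+39=233,  q_3=2·5+2=12
→ (233, 12).  Check: 233²=54289, 377·12²=54288, difference 1.
(233+12√377)^2 = 108577 + 5592√377
(233+12√377)^3 = 50596649 + 2605860√377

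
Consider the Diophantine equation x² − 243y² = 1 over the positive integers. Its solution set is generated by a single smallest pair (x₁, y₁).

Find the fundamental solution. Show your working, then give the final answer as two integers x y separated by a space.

[15; 1,1,2,3,15,3,2,1,1,30] for √243; ℓ=10 ⇒ convergent index 9
i=0: a=15 ⇒ p=15, q=1
…
i=3: a=2 ⇒ p=78, q=5
…
i=5: a=15 ⇒ p=4053, q=260
…
i=7: a=2 ⇒ p=28901, q=1854
i=8: a=1 ⇒ p=41325, q=2651
i=9: a=1 ⇒ p=70226, q=4505
fundamental: x₁=70226, y₁=4505  (since 4931691076 − 243·20295025 = 1)

70226 4505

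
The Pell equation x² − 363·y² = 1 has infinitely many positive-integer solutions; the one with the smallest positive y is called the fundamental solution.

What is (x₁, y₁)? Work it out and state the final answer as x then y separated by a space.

362 19

√363 → a₀=19, period (19,38); ℓ=2 even so k=1
k=0  a_k=19  p_k/q_k = 19/1
k=1  a_k=19  p_k/q_k = 362/19
→ (362, 19).  Check: 362²=131044, 363·19²=131043, difference 1.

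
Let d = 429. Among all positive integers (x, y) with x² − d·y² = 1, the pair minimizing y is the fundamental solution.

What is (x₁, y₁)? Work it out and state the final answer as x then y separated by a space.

√429 → a₀=20, period (1,2,2,9,1,12,1,9,2,2,1,40); ℓ=12 even so k=11
k=0  a_k=20  p_k/q_k = 20/1
k=1  a_k=1  p_k/q_k = 21/1
…
k=3  a_k=2  p_k/q_k = 145/7
…
k=7  a_k=1  p_k/q_k = 21023/1015
…
k=10  a_k=2  p_k/q_k = 1085636/52415
k=11  a_k=1  p_k/q_k = 1524095/73584
(x₁, y₁) = (1524095, 73584);  1524095² − 429·73584² = 1 ✓

1524095 73584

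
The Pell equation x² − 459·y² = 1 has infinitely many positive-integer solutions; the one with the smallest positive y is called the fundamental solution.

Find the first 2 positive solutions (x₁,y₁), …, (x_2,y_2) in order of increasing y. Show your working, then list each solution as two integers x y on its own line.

499850 23331
499700044999 23324000700

d=459: √d = [21; 2,2,1,4,21,4,1,2,2,42] (ℓ=10, even), read p_9/q_9
step 0: (21, 1)  from 21·(1,0) + (0,1)
…
step 5: (14997, 700)  from 21·(707,33) + (150,7)
…
step 8: (212079, 9899)  from 2·(75692,3533) + (60695,2833)
step 9: (499850, 23331)  from 2·(212079,9899) + (75692,3533)
(x₁, y₁) = (499850, 23331);  499850² − 459·23331² = 1 ✓
n=2: (499850,23331)∘(499850,23331) = (499850·499850+459·23331·23331, 499850·23331+23331·499850) = (499700044999,23324000700)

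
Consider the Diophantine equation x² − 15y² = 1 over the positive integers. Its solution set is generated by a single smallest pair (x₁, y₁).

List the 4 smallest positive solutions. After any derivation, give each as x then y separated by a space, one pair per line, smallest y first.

√15 → a₀=3, period (1,6); ℓ=2 even so k=1
i=0: a=3 ⇒ p=3, q=1
i=1: a=1 ⇒ p=4, q=1
fundamental: x₁=4, y₁=1  (since 16 − 15·1 = 1)
n=2: (4,1)∘(4,1) = (4·4+15·1·1, 4·1+1·4) = (31,8)
n=3: (31,8)∘(4,1) = (4·31+15·1·8, 4·8+1·31) = (244,63)
n=4: (244,63)∘(4,1) = (4·244+15·1·63, 4·63+1·244) = (1921,496)

4 1
31 8
244 63
1921 496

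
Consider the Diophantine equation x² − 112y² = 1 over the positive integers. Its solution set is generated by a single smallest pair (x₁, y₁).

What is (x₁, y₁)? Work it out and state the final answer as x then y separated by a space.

√112 = [10; 1,1,2,1,1,20, …], period ℓ=6 (even) → k=5
i=0: a=10 ⇒ p=10, q=1
…
i=2: a=1 ⇒ p=21, q=2
i=3: a=2 ⇒ p=53, q=5
i=4: a=1 ⇒ p=74, q=7
i=5: a=1 ⇒ p=127, q=12
fundamental: x₁=127, y₁=12  (since 16129 − 112·144 = 1)

127 12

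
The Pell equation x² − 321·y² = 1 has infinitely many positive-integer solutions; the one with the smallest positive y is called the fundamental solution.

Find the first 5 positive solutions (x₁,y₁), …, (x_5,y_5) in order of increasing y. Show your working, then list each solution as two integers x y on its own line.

√321 → a₀=17, period (1,10,1,34); ℓ=4 even so k=3
k=0  a_k=17  p_k/q_k = 17/1
k=1  a_k=1  p_k/q_k = 18/1
k=2  a_k=10  p_k/q_k = 197/11
k=3  a_k=1  p_k/q_k = 215/12
(x₁, y₁) = (215, 12);  215² − 321·12² = 1 ✓
n=2: (215,12)∘(215,12) = (215·215+321·12·12, 215·12+12·215) = (92449,5160)
n=3: (92449,5160)∘(215,12) = (215·92449+321·12·5160, 215·5160+12·92449) = (39752855,2218788)
n=4: (39752855,2218788)∘(215,12) = (215·39752855+321·12·2218788, 215·2218788+12·39752855) = (17093635201,954073680)
n=5: (17093635201,954073680)∘(215,12) = (215·17093635201+321·12·954073680, 215·954073680+12·17093635201) = (7350223383575,410249463612)

215 12
92449 5160
39752855 2218788
17093635201 954073680
7350223383575 410249463612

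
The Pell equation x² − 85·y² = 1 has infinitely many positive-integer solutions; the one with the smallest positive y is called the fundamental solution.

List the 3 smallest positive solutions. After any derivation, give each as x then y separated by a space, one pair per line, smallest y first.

√85 → a₀=9, period (4,1,1,4,18); ℓ=5 odd so k=9
i=0: a=9 ⇒ p=9, q=1
…
i=3: a=1 ⇒ p=83, q=9
i=4: a=4 ⇒ p=378, q=41
…
i=7: a=1 ⇒ p=34813, q=3776
i=8: a=1 ⇒ p=62739, q=6805
i=9: a=4 ⇒ p=285769, q=30996
→ (285769, 30996).  Check: 285769²=81663921361, 85·30996²=81663921360, difference 1.
n=2: (285769,30996)∘(285769,30996) = (285769·285769+85·30996·30996, 285769·30996+30996·285769) = (163327842721,17715391848)
n=3: (163327842721,17715391848)∘(285769,30996) = (285769·163327842721+85·30996·17715391848, 285769·17715391848+30996·163327842721) = (93348068572789129,10125019625991228)

285769 30996
163327842721 17715391848
93348068572789129 10125019625991228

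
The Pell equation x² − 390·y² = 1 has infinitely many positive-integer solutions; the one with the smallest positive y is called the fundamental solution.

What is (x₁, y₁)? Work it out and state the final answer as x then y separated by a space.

√390 → a₀=19, period (1,2,1,38); ℓ=4 even so k=3
i=0: a=19 ⇒ p=19, q=1
i=1: a=1 ⇒ p=20, q=1
i=2: a=2 ⇒ p=59, q=3
i=3: a=1 ⇒ p=79, q=4
→ (79, 4).  Check: 79²=6241, 390·4²=6240, difference 1.

79 4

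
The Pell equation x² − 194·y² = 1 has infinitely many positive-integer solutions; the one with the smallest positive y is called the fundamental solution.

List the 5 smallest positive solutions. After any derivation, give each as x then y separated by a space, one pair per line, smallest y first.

195 14
76049 5460
29658915 2129386
11566900801 830455080
4511061653475 323875351814

√194 = [13; 1,12,1,26, …], period ℓ=4 (even) → k=3
k=0  a_k=13  p_k/q_k = 13/1
…
k=2  a_k=12  p_k/q_k = 181/13
k=3  a_k=1  p_k/q_k = 195/14
(x₁, y₁) = (195, 14);  195² − 194·14² = 1 ✓
(195+14√194)^2 = 76049 + 5460√194
(195+14√194)^3 = 29658915 + 2129386√194
(195+14√194)^4 = 11566900801 + 830455080√194
(195+14√194)^5 = 4511061653475 + 323875351814√194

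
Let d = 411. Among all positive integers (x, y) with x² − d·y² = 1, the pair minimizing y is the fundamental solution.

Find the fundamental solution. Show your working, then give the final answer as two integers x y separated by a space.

√411 = [20; 3,1,1,1,19,1,1,1,3,40, …], period ℓ=10 (even) → k=9
a_0=20:  p_0=20·1+0=20,  q_0=20·0+1=1
a_1=3:  p_1=3·20+1=61,  q_1=3·1+0=3
…
a_5=19:  p_5=19·223+142=4379,  q_5=19·11+7=216
…
a_8=1:  p_8=1·8981+4602=13583,  q_8=1·443+227=670
a_9=3:  p_9=3·13583+8981=49730,  q_9=3·670+443=2453
fundamental: x₁=49730, y₁=2453  (since 2473072900 − 411·6017209 = 1)

49730 2453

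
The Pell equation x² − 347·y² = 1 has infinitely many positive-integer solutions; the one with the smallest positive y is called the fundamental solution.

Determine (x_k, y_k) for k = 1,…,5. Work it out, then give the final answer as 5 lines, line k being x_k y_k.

√347 → a₀=18, period (1,1,1,2,4,…,1,1,36); ℓ=14 even so k=13
step 0: (18, 1)  from 18·(1,0) + (0,1)
step 1: (19, 1)  from 1·(18,1) + (1,0)
step 2: (37, 2)  from 1·(19,1) + (18,1)
step 3: (56, 3)  from 1·(37,2) + (19,1)
step 4: (149, 8)  from 2·(56,3) + (37,2)
step 5: (652, 35)  from 4·(149,8) + (56,3)
step 6: (801, 43)  from 1·(652,35) + (149,8)
…
step 8: (15070, 809)  from 1·(14269,766) + (801,43)
…
step 10: (164168, 8813)  from 2·(74549,4002) + (15070,809)
step 11: (238717, 12815)  from 1·(164168,8813) + (74549,4002)
step 12: (402885, 21628)  from 1·(238717,12815) + (164168,8813)
step 13: (641602, 34443)  from 1·(402885,21628) + (238717,12815)
fundamental: x₁=641602, y₁=34443  (since 411653126404 − 347·1186320249 = 1)
k=2:  x_2 = 641602·641602+347·34443·34443 = 823306252807,  y_2 = 641602·34443+34443·641602 = 44197395372
k=3:  x_3 = 641602·823306252807+347·34443·44197395372 = 1056469876826312026,  y_3 = 641602·44197395372+34443·823306252807 = 56714274530897445
k=4:  x_4 = 641602·1056469876826312026+347·34443·56714274530897445 = 1355666371822207590758497,  y_4 = 641602·56714274530897445+34443·1056469876826312026 = 72775983935101527618408
k=5:  x_5 = 641602·1355666371822207590758497+347·34443·72775983935101527618408 = 1739596510986687599414840072362,  y_5 = 641602·72775983935101527618408+34443·1355666371822207590758497 = 93386433689401306371520721787

641602 34443
823306252807 44197395372
1056469876826312026 56714274530897445
1355666371822207590758497 72775983935101527618408
1739596510986687599414840072362 93386433689401306371520721787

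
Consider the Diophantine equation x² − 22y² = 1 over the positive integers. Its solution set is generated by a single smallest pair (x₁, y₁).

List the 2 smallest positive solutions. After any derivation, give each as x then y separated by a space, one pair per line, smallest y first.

√22 = [4; 1,2,4,2,1,8, …], period ℓ=6 (even) → k=5
step 0: (4, 1)  from 4·(1,0) + (0,1)
step 1: (5, 1)  from 1·(4,1) + (1,0)
…
step 4: (136, 29)  from 2·(61,13) + (14,3)
step 5: (197, 42)  from 1·(136,29) + (61,13)
→ (197, 42).  Check: 197²=38809, 22·42²=38808, difference 1.
n=2: (197,42)∘(197,42) = (197·197+22·42·42, 197·42+42·197) = (77617,16548)

197 42
77617 16548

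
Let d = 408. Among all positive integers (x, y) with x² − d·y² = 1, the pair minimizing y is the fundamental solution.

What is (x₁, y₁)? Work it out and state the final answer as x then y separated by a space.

101 5

[20; 5,40] for √408; ℓ=2 ⇒ convergent index 1
step 0: (20, 1)  from 20·(1,0) + (0,1)
step 1: (101, 5)  from 5·(20,1) + (1,0)
(x₁, y₁) = (101, 5);  101² − 408·5² = 1 ✓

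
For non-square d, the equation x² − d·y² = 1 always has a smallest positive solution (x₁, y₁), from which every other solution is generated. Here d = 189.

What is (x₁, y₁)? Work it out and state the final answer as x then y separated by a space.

55 4

d=189: √d = [13; 1,2,1,26] (ℓ=4, even), read p_3/q_3
k=0  a_k=13  p_k/q_k = 13/1
k=1  a_k=1  p_k/q_k = 14/1
k=2  a_k=2  p_k/q_k = 41/3
k=3  a_k=1  p_k/q_k = 55/4
fundamental: x₁=55, y₁=4  (since 3025 − 189·16 = 1)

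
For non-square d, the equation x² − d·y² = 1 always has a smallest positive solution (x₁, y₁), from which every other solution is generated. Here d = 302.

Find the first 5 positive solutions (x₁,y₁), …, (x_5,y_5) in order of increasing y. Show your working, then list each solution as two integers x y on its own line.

[17; 2,1,1,1,4,…,1,2,34] for √302; ℓ=16 ⇒ convergent index 15
a_0=17:  p_0=17·1+0=17,  q_0=17·0+1=1
a_1=2:  p_1=2·17+1=35,  q_1=2·1+0=2
a_2=1:  p_2=1·35+17=52,  q_2=1·2+1=3
a_3=1:  p_3=1·52+35=87,  q_3=1·3+2=5
…
a_6=2:  p_6=2·643+139=1425,  q_6=2·37+8=82
…
a_9=1:  p_9=1·34513+2068=36581,  q_9=1·1986+119=2105
…
a_13=1:  p_13=1·574956+467281=1042237,  q_13=1·33085+26889=59974
a_14=1:  p_14=1·1042237+574956=1617193,  q_14=1·59974+33085=93059
a_15=2:  p_15=2·1617193+1042237=4276623,  q_15=2·93059+59974=246092
(x₁, y₁) = (4276623, 246092);  4276623² − 302·246092² = 1 ✓
(4276623+246092√302)^2 = 36579008568257 + 2104885414632√302
(4276623+246092√302)^3 = 312869258720405635599 + 18003602753159249380√302
(4276623+246092√302)^4 = 2676047735673238042056036097 + 153989243234046232237072848√302
(4276623+246092√302)^5 = 22888894590955867721004902116885263 + 1317107878734614996094061229615228√302

4276623 246092
36579008568257 2104885414632
312869258720405635599 18003602753159249380
2676047735673238042056036097 153989243234046232237072848
22888894590955867721004902116885263 1317107878734614996094061229615228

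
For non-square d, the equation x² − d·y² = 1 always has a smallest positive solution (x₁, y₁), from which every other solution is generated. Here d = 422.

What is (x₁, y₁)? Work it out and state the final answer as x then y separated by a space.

d=422: √d = [20; 1,1,5,2,1,…,1,1,40] (ℓ=14, even), read p_13/q_13
a_0=20:  p_0=20·1+0=20,  q_0=20·0+1=1
…
a_2=1:  p_2=1·21+20=41,  q_2=1·1+1=2
a_3=5:  p_3=5·41+21=226,  q_3=5·2+1=11
…
a_7=20:  p_7=20·2650+719=53719,  q_7=20·129+35=2615
…
a_9=1:  p_9=1·163807+53719=217526,  q_9=1·7974+2615=10589
…
a_12=1:  p_12=1·3211821+598859=3810680,  q_12=1·156349+29152=185501
a_13=1:  p_13=1·3810680+3211821=7022501,  q_13=1·185501+156349=341850
fundamental: x₁=7022501, y₁=341850  (since 49315520295001 − 422·116861422500 = 1)

7022501 341850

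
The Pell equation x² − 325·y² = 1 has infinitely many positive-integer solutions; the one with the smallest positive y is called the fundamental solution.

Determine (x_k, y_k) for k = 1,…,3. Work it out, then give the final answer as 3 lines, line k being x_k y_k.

d=325: √d = [18; 36] (ℓ=1, odd), read p_1/q_1
a_0=18:  p_0=18·1+0=18,  q_0=18·0+1=1
a_1=36:  p_1=36·18+1=649,  q_1=36·1+0=36
→ (649, 36).  Check: 649²=421201, 325·36²=421200, difference 1.
(x_2, y_2) = (649·649 + 325·36·36, 649·36 + 36·649) = (842401, 46728)
(x_3, y_3) = (649·842401 + 325·36·46728, 649·46728 + 36·842401) = (1093435849, 60652908)

649 36
842401 46728
1093435849 60652908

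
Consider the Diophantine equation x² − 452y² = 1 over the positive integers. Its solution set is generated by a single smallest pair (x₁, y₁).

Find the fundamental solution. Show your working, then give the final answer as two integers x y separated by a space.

√452 → a₀=21, period (3,1,5,3,10,3,5,1,3,42); ℓ=10 even so k=9
a_0=21:  p_0=21·1+0=21,  q_0=21·0+1=1
…
a_2=1:  p_2=1·64+21=85,  q_2=1·3+1=4
…
a_4=3:  p_4=3·489+85=1552,  q_4=3·23+4=73
…
a_7=5:  p_7=5·49579+16009=263904,  q_7=5·2332+753=12413
a_8=1:  p_8=1·263904+49579=313483,  q_8=1·12413+2332=14745
a_9=3:  p_9=3·313483+263904=1204353,  q_9=3·14745+12413=56648
fundamental: x₁=1204353, y₁=56648  (since 1450466148609 − 452·3208995904 = 1)

1204353 56648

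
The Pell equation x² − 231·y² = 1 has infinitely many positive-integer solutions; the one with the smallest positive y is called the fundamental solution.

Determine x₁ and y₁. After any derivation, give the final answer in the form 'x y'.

76 5

d=231: √d = [15; 5,30] (ℓ=2, even), read p_1/q_1
a_0=15:  p_0=15·1+0=15,  q_0=15·0+1=1
a_1=5:  p_1=5·15+1=76,  q_1=5·1+0=5
fundamental: x₁=76, y₁=5  (since 5776 − 231·25 = 1)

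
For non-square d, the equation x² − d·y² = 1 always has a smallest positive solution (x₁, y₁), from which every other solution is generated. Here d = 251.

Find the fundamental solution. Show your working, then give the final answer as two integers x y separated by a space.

3674890 231957

d=251: √d = [15; 1,5,2,1,2,…,5,1,30] (ℓ=14, even), read p_13/q_13
k=0  a_k=15  p_k/q_k = 15/1
…
k=7  a_k=15  p_k/q_k = 29563/1866
k=8  a_k=2  p_k/q_k = 61043/3853
k=9  a_k=2  p_k/q_k = 151649/9572
…
k=12  a_k=5  p_k/q_k = 3097857/195535
k=13  a_k=1  p_k/q_k = 3674890/231957
→ (3674890, 231957).  Check: 3674890²=13504816512100, 251·231957²=13504816512099, difference 1.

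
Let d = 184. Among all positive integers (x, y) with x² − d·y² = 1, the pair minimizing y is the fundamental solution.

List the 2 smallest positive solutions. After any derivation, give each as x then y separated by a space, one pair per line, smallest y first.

24335 1794
1184384449 87313980

d=184: √d = [13; 1,1,3,2,1,2,1,2,3,1,1,26] (ℓ=12, even), read p_11/q_11
step 0: (13, 1)  from 13·(1,0) + (0,1)
…
step 4: (217, 16)  from 2·(95,7) + (27,2)
step 5: (312, 23)  from 1·(217,16) + (95,7)
step 6: (841, 62)  from 2·(312,23) + (217,16)
step 7: (1153, 85)  from 1·(841,62) + (312,23)
…
step 9: (10594, 781)  from 3·(3147,232) + (1153,85)
step 10: (13741, 1013)  from 1·(10594,781) + (3147,232)
step 11: (24335, 1794)  from 1·(13741,1013) + (10594,781)
(x₁, y₁) = (24335, 1794);  24335² − 184·1794² = 1 ✓
(24335+1794√184)^2 = 1184384449 + 87313980√184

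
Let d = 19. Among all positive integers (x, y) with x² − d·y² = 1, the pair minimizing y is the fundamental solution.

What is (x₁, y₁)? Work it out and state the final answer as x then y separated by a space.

170 39

√19 → a₀=4, period (2,1,3,1,2,8); ℓ=6 even so k=5
step 0: (4, 1)  from 4·(1,0) + (0,1)
step 1: (9, 2)  from 2·(4,1) + (1,0)
step 2: (13, 3)  from 1·(9,2) + (4,1)
step 3: (48, 11)  from 3·(13,3) + (9,2)
step 4: (61, 14)  from 1·(48,11) + (13,3)
step 5: (170, 39)  from 2·(61,14) + (48,11)
→ (170, 39).  Check: 170²=28900, 19·39²=28899, difference 1.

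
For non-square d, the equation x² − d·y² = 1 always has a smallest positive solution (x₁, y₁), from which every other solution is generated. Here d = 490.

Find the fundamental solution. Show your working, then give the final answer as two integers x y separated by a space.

1039681 46968

[22; 7,2,1,4,4,4,1,2,7,44] for √490; ℓ=10 ⇒ convergent index 9
k=0  a_k=22  p_k/q_k = 22/1
k=1  a_k=7  p_k/q_k = 155/7
…
k=7  a_k=1  p_k/q_k = 50315/2273
k=8  a_k=2  p_k/q_k = 141338/6385
k=9  a_k=7  p_k/q_k = 1039681/46968
→ (1039681, 46968).  Check: 1039681²=1080936581761, 490·46968²=1080936581760, difference 1.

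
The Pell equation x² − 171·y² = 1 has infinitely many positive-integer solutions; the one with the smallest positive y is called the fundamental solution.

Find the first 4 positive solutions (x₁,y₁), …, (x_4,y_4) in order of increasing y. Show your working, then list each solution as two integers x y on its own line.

√171 → a₀=13, period (13,26); ℓ=2 even so k=1
a_0=13:  p_0=13·1+0=13,  q_0=13·0+1=1
a_1=13:  p_1=13·13+1=170,  q_1=13·1+0=13
→ (170, 13).  Check: 170²=28900, 171·13²=28899, difference 1.
n=2: (170,13)∘(170,13) = (170·170+171·13·13, 170·13+13·170) = (57799,4420)
n=3: (57799,4420)∘(170,13) = (170·57799+171·13·4420, 170·4420+13·57799) = (19651490,1502787)
n=4: (19651490,1502787)∘(170,13) = (170·19651490+171·13·1502787, 170·1502787+13·19651490) = (6681448801,510943160)

170 13
57799 4420
19651490 1502787
6681448801 510943160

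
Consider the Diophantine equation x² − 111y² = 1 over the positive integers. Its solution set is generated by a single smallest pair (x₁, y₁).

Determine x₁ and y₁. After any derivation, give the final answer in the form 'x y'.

295 28

d=111: √d = [10; 1,1,6,1,1,20] (ℓ=6, even), read p_5/q_5
i=0: a=10 ⇒ p=10, q=1
…
i=4: a=1 ⇒ p=158, q=15
i=5: a=1 ⇒ p=295, q=28
(x₁, y₁) = (295, 28);  295² − 111·28² = 1 ✓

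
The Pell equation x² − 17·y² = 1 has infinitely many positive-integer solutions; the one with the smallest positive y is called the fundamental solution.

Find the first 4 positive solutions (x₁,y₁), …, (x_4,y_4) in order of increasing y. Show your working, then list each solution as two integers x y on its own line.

√17 = [4; 8, …], period ℓ=1 (odd) → k=1
a_0=4:  p_0=4·1+0=4,  q_0=4·0+1=1
a_1=8:  p_1=8·4+1=33,  q_1=8·1+0=8
→ (33, 8).  Check: 33²=1089, 17·8²=1088, difference 1.
k=2:  x_2 = 33·33+17·8·8 = 2177,  y_2 = 33·8+8·33 = 528
k=3:  x_3 = 33·2177+17·8·528 = 143649,  y_3 = 33·528+8·2177 = 34840
k=4:  x_4 = 33·143649+17·8·34840 = 9478657,  y_4 = 33·34840+8·143649 = 2298912

33 8
2177 528
143649 34840
9478657 2298912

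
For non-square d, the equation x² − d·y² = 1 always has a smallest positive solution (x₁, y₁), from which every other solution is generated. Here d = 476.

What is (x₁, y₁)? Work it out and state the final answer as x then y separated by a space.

28799 1320

[21; 1,4,2,10,2,4,1,42] for √476; ℓ=8 ⇒ convergent index 7
step 0: (21, 1)  from 21·(1,0) + (0,1)
step 1: (22, 1)  from 1·(21,1) + (1,0)
…
step 4: (2509, 115)  from 10·(240,11) + (109,5)
…
step 6: (23541, 1079)  from 4·(5258,241) + (2509,115)
step 7: (28799, 1320)  from 1·(23541,1079) + (5258,241)
→ (28799, 1320).  Check: 28799²=829382401, 476·1320²=829382400, difference 1.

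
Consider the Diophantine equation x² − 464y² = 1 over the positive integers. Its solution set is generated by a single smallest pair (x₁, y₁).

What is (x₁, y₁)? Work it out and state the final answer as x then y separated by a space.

9801 455

√464 = [21; 1,1,5,1,1,1,5,1,1,42, …], period ℓ=10 (even) → k=9
i=0: a=21 ⇒ p=21, q=1
…
i=2: a=1 ⇒ p=43, q=2
…
i=5: a=1 ⇒ p=517, q=24
…
i=8: a=1 ⇒ p=5299, q=246
i=9: a=1 ⇒ p=9801, q=455
(x₁, y₁) = (9801, 455);  9801² − 464·455² = 1 ✓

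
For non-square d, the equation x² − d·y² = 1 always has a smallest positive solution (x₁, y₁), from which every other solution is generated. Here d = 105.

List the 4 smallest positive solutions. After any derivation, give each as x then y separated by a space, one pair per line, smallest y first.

d=105: √d = [10; 4,20] (ℓ=2, even), read p_1/q_1
i=0: a=10 ⇒ p=10, q=1
i=1: a=4 ⇒ p=41, q=4
fundamental: x₁=41, y₁=4  (since 1681 − 105·16 = 1)
(41+4√105)^2 = 3361 + 328√105
(41+4√105)^3 = 275561 + 26892√105
(41+4√105)^4 = 22592641 + 2204816√105

41 4
3361 328
275561 26892
22592641 2204816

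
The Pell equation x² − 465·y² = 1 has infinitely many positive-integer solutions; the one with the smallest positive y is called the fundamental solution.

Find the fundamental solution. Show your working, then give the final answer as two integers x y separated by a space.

d=465: √d = [21; 1,1,3,2,2,2,3,1,1,42] (ℓ=10, even), read p_9/q_9
k=0  a_k=21  p_k/q_k = 21/1
…
k=3  a_k=3  p_k/q_k = 151/7
k=4  a_k=2  p_k/q_k = 345/16
k=5  a_k=2  p_k/q_k = 841/39
…
k=7  a_k=3  p_k/q_k = 6922/321
k=8  a_k=1  p_k/q_k = 8949/415
k=9  a_k=1  p_k/q_k = 15871/736
fundamental: x₁=15871, y₁=736  (since 251888641 − 465·541696 = 1)

15871 736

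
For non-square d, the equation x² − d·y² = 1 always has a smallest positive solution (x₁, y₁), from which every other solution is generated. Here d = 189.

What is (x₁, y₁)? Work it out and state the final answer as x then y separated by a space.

d=189: √d = [13; 1,2,1,26] (ℓ=4, even), read p_3/q_3
a_0=13:  p_0=13·1+0=13,  q_0=13·0+1=1
a_1=1:  p_1=1·13+1=14,  q_1=1·1+0=1
a_2=2:  p_2=2·14+13=41,  q_2=2·1+1=3
a_3=1:  p_3=1·41+14=55,  q_3=1·3+1=4
→ (55, 4).  Check: 55²=3025, 189·4²=3024, difference 1.

55 4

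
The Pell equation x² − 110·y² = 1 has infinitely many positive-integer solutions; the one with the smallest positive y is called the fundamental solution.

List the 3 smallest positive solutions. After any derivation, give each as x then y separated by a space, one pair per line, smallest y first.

√110 = [10; 2,20, …], period ℓ=2 (even) → k=1
i=0: a=10 ⇒ p=10, q=1
i=1: a=2 ⇒ p=21, q=2
(x₁, y₁) = (21, 2);  21² − 110·2² = 1 ✓
(x_2, y_2) = (21·21 + 110·2·2, 21·2 + 2·21) = (881, 84)
(x_3, y_3) = (21·881 + 110·2·84, 21·84 + 2·881) = (36981, 3526)

21 2
881 84
36981 3526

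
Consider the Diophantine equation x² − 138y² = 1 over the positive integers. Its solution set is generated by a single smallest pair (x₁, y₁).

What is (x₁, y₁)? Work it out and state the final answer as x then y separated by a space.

47 4

d=138: √d = [11; 1,2,1,22] (ℓ=4, even), read p_3/q_3
i=0: a=11 ⇒ p=11, q=1
i=1: a=1 ⇒ p=12, q=1
i=2: a=2 ⇒ p=35, q=3
i=3: a=1 ⇒ p=47, q=4
→ (47, 4).  Check: 47²=2209, 138·4²=2208, difference 1.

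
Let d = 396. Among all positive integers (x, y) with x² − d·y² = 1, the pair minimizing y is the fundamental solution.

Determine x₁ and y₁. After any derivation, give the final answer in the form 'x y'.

d=396: √d = [19; 1,8,1,38] (ℓ=4, even), read p_3/q_3
i=0: a=19 ⇒ p=19, q=1
i=1: a=1 ⇒ p=20, q=1
i=2: a=8 ⇒ p=179, q=9
i=3: a=1 ⇒ p=199, q=10
fundamental: x₁=199, y₁=10  (since 39601 − 396·100 = 1)

199 10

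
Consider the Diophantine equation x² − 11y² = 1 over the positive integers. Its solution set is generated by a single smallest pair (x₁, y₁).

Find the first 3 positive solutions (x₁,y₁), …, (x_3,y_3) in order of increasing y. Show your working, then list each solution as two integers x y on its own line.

[3; 3,6] for √11; ℓ=2 ⇒ convergent index 1
a_0=3:  p_0=3·1+0=3,  q_0=3·0+1=1
a_1=3:  p_1=3·3+1=10,  q_1=3·1+0=3
fundamental: x₁=10, y₁=3  (since 100 − 11·9 = 1)
k=2:  x_2 = 10·10+11·3·3 = 199,  y_2 = 10·3+3·10 = 60
k=3:  x_3 = 10·199+11·3·60 = 3970,  y_3 = 10·60+3·199 = 1197

10 3
199 60
3970 1197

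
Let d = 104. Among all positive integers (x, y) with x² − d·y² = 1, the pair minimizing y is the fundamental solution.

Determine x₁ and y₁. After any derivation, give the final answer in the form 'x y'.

51 5

[10; 5,20] for √104; ℓ=2 ⇒ convergent index 1
a_0=10:  p_0=10·1+0=10,  q_0=10·0+1=1
a_1=5:  p_1=5·10+1=51,  q_1=5·1+0=5
→ (51, 5).  Check: 51²=2601, 104·5²=2600, difference 1.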